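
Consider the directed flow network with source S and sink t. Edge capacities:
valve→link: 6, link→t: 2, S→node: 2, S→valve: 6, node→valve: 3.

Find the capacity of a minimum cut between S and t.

2

Max flow = 2 (via 1 augmenting path).
In the residual at optimum, the set reachable from S is {S, link, node, valve}.
Cut edges: link→t (cap 2). Sum = 2.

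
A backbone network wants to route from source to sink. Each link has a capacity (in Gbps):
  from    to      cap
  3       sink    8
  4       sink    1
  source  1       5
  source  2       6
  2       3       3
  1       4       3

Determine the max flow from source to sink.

Augment source->2->3->sink: bottleneck 3. Total 3.
Augment source->1->4->sink: bottleneck 1. Total 4.
No augmenting path remains in the residual graph.

4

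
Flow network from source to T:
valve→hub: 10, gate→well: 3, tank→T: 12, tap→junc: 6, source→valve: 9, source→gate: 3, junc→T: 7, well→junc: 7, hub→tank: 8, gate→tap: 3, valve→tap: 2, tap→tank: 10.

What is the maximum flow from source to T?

12

Augment source→gate→well→junc→T: bottleneck 3. Total 3.
Augment source→valve→tap→junc→T: bottleneck 2. Total 5.
Augment source→valve→hub→tank→T: bottleneck 7. Total 12.
No augmenting path remains in the residual graph.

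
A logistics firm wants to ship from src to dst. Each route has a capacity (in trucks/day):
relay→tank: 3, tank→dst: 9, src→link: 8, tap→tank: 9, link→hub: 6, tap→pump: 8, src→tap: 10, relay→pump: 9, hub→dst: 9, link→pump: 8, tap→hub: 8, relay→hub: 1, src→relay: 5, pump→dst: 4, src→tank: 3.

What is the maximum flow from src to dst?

Augment src→tank→dst: bottleneck 3. Total 3.
Augment src→tap→pump→dst: bottleneck 4. Total 7.
Augment src→tap→tank→dst: bottleneck 6. Total 13.
Augment src→link→hub→dst: bottleneck 6. Total 19.
Augment src→relay→hub→dst: bottleneck 1. Total 20.
Augment src→link→pump→tap→hub→dst: bottleneck 2. Total 22.
No augmenting path remains in the residual graph.

22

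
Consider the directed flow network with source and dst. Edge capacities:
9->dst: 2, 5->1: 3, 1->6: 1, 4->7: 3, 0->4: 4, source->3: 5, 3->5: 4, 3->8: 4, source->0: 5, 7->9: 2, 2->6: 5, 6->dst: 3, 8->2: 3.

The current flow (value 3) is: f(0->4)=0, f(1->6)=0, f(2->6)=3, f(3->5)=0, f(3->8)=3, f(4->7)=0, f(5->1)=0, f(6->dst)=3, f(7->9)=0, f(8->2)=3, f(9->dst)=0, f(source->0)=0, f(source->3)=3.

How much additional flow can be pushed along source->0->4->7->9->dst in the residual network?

2

Residual capacities along the path: source->0: 5, 0->4: 4, 4->7: 3, 7->9: 2, 9->dst: 2.
Minimum is 2.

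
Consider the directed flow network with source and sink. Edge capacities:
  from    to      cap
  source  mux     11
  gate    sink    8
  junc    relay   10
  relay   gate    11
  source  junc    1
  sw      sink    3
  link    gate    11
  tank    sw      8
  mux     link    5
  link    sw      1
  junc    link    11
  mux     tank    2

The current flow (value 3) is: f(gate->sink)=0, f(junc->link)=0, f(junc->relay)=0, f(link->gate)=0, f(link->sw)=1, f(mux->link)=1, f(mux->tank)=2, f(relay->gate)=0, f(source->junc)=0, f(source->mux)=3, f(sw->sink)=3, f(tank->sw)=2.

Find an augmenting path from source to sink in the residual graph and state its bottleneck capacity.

Residual along source->mux->link->gate->sink: source->mux: 8, mux->link: 4, link->gate: 11, gate->sink: 8.
Bottleneck = min = 4.

source->mux->link->gate->sink, bottleneck 4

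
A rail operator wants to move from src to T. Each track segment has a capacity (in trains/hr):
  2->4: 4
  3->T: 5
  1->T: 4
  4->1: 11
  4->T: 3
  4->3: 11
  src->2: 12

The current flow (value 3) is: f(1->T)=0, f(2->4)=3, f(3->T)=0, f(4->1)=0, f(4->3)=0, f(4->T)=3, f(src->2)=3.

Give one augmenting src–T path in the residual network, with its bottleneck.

src->2->4->3->T, bottleneck 1

Residual along src->2->4->3->T: src->2: 9, 2->4: 1, 4->3: 11, 3->T: 5.
Bottleneck = min = 1.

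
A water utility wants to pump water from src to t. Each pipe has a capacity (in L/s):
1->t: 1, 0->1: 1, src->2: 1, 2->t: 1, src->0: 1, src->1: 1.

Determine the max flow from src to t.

Augment src->1->t: bottleneck 1. Total 1.
Augment src->2->t: bottleneck 1. Total 2.
No augmenting path remains in the residual graph.

2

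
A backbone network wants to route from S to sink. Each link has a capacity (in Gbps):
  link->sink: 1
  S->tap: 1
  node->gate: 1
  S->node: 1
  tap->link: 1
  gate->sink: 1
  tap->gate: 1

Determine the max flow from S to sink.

Augment S->node->gate->sink: bottleneck 1. Total 1.
Augment S->tap->link->sink: bottleneck 1. Total 2.
No augmenting path remains in the residual graph.

2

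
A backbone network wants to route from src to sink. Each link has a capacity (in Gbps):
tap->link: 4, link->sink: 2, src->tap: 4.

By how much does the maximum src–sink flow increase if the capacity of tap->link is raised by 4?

0

Original max flow = 2.
Edge tap->link does not cross the min cut (source side {link, src, tap}), so extra capacity there cannot help.
New max flow = 2. Increase = 0.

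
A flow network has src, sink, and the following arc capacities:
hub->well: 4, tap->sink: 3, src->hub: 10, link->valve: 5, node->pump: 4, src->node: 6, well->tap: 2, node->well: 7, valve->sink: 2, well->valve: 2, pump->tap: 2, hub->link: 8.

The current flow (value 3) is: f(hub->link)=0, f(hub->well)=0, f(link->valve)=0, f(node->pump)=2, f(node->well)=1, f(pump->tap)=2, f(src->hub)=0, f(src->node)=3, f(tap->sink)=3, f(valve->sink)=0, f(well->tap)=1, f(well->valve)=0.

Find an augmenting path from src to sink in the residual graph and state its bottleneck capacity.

Residual along src->node->well->valve->sink: src->node: 3, node->well: 6, well->valve: 2, valve->sink: 2.
Bottleneck = min = 2.

src->node->well->valve->sink, bottleneck 2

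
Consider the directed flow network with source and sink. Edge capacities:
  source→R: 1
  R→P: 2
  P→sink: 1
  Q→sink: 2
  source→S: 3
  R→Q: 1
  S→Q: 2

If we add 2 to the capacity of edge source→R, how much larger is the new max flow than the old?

0

Original max flow = 3.
Even with extra capacity on source→R, another cut of capacity 3 remains binding.
New max flow = 3. Increase = 0.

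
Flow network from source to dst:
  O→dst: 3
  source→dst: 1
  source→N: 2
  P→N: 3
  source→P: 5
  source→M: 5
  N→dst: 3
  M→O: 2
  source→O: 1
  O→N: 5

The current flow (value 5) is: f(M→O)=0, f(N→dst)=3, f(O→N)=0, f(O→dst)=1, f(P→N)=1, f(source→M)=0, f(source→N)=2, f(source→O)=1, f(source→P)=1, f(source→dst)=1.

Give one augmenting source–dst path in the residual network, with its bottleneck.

source→M→O→dst, bottleneck 2

Residual along source→M→O→dst: source→M: 5, M→O: 2, O→dst: 2.
Bottleneck = min = 2.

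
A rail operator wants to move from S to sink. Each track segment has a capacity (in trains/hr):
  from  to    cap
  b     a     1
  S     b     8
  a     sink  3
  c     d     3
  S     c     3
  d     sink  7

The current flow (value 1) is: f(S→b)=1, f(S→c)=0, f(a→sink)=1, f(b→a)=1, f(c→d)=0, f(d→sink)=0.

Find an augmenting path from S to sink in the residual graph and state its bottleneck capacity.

Residual along S→c→d→sink: S→c: 3, c→d: 3, d→sink: 7.
Bottleneck = min = 3.

S→c→d→sink, bottleneck 3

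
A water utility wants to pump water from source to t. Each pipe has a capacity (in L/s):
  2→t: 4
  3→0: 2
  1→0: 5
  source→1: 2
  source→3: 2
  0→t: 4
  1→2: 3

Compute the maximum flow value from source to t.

Augment source→1→2→t: bottleneck 2. Total 2.
Augment source→3→0→t: bottleneck 2. Total 4.
No augmenting path remains in the residual graph.

4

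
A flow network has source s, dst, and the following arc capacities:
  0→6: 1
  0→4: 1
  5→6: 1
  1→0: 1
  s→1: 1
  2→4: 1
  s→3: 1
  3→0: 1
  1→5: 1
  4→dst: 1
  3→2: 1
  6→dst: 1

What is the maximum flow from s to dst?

Augment s→1→5→6→dst: bottleneck 1. Total 1.
Augment s→3→0→4→dst: bottleneck 1. Total 2.
No augmenting path remains in the residual graph.

2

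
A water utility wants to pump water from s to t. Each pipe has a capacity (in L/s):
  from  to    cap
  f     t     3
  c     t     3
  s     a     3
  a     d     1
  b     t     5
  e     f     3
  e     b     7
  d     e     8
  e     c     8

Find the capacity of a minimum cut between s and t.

Max flow = 1 (via 1 augmenting path).
In the residual at optimum, the set reachable from s is {a, s}.
Cut edges: a->d (cap 1). Sum = 1.

1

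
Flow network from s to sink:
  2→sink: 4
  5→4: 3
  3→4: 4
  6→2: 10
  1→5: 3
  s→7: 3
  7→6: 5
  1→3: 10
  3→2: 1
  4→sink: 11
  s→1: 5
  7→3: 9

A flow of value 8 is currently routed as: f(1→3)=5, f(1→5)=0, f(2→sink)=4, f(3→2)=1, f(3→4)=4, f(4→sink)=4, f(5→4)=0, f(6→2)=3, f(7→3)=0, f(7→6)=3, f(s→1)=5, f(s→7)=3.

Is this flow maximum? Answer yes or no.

Yes

Residual reachable from s: {s}; sink is not reachable.
Saturated cut: s→7, s→1 with total capacity 8 = current flow value. Flow is maximum.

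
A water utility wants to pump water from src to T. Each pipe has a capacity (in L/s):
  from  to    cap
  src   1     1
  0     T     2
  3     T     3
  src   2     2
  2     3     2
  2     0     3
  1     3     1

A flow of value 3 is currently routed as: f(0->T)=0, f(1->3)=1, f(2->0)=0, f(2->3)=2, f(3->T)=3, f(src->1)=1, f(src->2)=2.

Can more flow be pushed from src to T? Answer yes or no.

Residual reachable from src: {src}; T is not reachable.
Saturated cut: src->1, src->2 with total capacity 3 = current flow value. Flow is maximum.

No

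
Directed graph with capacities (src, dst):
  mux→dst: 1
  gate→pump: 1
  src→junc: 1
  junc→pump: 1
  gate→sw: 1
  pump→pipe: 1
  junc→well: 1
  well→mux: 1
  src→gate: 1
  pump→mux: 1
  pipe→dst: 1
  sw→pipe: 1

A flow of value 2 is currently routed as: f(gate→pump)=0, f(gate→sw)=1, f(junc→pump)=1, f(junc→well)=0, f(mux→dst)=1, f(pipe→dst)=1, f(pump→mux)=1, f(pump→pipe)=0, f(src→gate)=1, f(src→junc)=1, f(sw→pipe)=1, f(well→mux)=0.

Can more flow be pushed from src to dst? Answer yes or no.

No

Residual reachable from src: {src}; dst is not reachable.
Saturated cut: src→gate, src→junc with total capacity 2 = current flow value. Flow is maximum.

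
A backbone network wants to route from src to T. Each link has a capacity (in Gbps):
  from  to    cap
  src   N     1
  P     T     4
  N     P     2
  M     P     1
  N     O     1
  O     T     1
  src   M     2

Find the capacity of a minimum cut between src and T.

Max flow = 2 (via 2 augmenting paths).
In the residual at optimum, the set reachable from src is {M, src}.
Cut edges: src→N (cap 1), M→P (cap 1). Sum = 2.

2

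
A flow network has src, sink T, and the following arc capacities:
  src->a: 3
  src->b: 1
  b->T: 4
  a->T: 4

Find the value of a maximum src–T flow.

4

Augment src->b->T: bottleneck 1. Total 1.
Augment src->a->T: bottleneck 3. Total 4.
No augmenting path remains in the residual graph.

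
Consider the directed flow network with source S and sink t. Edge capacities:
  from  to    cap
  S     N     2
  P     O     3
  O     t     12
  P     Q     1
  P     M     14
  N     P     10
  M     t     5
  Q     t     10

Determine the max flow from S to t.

2

Augment S→N→P→Q→t: bottleneck 1. Total 1.
Augment S→N→P→M→t: bottleneck 1. Total 2.
No augmenting path remains in the residual graph.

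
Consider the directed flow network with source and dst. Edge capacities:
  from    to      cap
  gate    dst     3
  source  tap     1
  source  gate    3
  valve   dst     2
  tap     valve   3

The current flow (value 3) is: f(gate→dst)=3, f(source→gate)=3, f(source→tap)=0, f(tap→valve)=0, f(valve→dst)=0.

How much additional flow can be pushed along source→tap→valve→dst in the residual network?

1

Residual capacities along the path: source→tap: 1, tap→valve: 3, valve→dst: 2.
Minimum is 1.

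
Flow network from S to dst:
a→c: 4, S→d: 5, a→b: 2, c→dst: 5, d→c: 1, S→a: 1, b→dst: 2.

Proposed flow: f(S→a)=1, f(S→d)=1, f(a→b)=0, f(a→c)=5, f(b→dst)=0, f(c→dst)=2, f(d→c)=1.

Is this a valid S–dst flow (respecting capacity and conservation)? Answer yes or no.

Capacity violated on a→c: flow 5 > capacity 4.

No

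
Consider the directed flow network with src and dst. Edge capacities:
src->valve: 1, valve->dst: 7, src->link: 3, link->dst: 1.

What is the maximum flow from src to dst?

Augment src->link->dst: bottleneck 1. Total 1.
Augment src->valve->dst: bottleneck 1. Total 2.
No augmenting path remains in the residual graph.

2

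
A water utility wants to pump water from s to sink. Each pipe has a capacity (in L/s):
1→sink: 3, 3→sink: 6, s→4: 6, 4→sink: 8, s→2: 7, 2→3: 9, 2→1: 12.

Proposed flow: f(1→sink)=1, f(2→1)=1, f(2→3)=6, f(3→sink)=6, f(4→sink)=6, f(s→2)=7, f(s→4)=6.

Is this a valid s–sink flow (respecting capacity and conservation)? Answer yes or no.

Every edge has 0 ≤ f(e) ≤ cap(e).
At each intermediate node, inflow equals outflow.

Yes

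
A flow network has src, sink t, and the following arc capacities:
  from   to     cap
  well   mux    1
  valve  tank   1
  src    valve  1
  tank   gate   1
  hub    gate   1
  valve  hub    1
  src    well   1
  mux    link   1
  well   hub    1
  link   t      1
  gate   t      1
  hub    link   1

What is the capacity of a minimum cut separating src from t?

2

Max flow = 2 (via 2 augmenting paths).
In the residual at optimum, the set reachable from src is {src}.
Cut edges: src->well (cap 1), src->valve (cap 1). Sum = 2.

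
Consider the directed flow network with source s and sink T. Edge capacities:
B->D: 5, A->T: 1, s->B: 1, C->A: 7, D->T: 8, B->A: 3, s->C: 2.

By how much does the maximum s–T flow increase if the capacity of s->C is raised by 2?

Original max flow = 2.
Edge s->C does not cross the min cut (source side {A, C, s}), so extra capacity there cannot help.
New max flow = 2. Increase = 0.

0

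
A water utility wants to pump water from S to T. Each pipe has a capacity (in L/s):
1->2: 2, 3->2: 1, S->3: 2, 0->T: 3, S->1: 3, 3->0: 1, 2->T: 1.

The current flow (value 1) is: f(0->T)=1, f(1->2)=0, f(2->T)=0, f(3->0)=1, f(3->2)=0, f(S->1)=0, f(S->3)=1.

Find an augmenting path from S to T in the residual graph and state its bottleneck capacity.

S->3->2->T, bottleneck 1

Residual along S->3->2->T: S->3: 1, 3->2: 1, 2->T: 1.
Bottleneck = min = 1.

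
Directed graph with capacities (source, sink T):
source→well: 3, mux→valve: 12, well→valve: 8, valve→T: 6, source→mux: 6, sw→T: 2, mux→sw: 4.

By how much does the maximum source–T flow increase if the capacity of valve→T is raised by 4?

1

Original max flow = 8.
After raising cap(valve→T), augmenting paths through that edge carry 1 more unit.
New max flow = 9. Increase = 1.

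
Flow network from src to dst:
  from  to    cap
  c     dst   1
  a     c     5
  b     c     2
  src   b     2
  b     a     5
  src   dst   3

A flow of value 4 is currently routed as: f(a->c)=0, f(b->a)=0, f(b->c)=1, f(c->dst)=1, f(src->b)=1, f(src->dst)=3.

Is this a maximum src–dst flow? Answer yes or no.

Yes

Residual reachable from src: {a, b, c, src}; dst is not reachable.
Saturated cut: src->dst, c->dst with total capacity 4 = current flow value. Flow is maximum.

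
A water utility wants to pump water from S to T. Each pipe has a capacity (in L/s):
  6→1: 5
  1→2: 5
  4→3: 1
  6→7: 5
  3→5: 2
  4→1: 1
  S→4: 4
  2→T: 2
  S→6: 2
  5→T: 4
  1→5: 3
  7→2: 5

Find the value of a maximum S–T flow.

4

Augment S→6→7→2→T: bottleneck 2. Total 2.
Augment S→4→1→5→T: bottleneck 1. Total 3.
Augment S→4→3→5→T: bottleneck 1. Total 4.
No augmenting path remains in the residual graph.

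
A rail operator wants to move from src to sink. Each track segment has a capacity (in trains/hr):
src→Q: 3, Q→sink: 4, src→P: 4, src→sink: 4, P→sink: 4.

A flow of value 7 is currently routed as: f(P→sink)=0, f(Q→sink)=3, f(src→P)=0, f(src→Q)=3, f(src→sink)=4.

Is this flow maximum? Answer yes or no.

No

Residual path src→P→sink has bottleneck 4 > 0.
Pushing 4 along it raises the flow to 11, so the given flow is not maximum.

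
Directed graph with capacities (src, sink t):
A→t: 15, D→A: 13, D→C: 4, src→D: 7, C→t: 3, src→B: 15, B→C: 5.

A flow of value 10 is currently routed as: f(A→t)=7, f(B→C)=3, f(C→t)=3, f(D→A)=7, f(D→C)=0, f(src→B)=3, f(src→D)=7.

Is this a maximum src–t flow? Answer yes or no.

Residual reachable from src: {B, C, src}; t is not reachable.
Saturated cut: src→D, C→t with total capacity 10 = current flow value. Flow is maximum.

Yes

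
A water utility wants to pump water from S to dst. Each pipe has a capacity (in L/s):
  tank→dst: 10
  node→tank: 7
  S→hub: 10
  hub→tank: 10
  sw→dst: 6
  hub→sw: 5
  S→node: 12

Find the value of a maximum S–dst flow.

Augment S→node→tank→dst: bottleneck 7. Total 7.
Augment S→hub→tank→dst: bottleneck 3. Total 10.
Augment S→hub→sw→dst: bottleneck 5. Total 15.
No augmenting path remains in the residual graph.

15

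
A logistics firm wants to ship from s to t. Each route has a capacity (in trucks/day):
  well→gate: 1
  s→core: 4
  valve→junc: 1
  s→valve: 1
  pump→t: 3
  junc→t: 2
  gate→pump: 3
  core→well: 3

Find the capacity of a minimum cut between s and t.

2

Max flow = 2 (via 2 augmenting paths).
In the residual at optimum, the set reachable from s is {core, s, well}.
Cut edges: well→gate (cap 1), s→valve (cap 1). Sum = 2.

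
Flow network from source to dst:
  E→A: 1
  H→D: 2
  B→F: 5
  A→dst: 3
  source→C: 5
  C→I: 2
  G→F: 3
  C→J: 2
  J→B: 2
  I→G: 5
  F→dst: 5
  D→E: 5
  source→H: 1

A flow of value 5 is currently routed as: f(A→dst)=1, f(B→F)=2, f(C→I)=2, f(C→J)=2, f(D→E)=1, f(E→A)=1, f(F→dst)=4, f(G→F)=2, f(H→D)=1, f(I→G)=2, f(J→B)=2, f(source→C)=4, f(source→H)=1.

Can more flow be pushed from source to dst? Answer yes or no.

Residual reachable from source: {C, source}; dst is not reachable.
Saturated cut: C→J, C→I, source→H with total capacity 5 = current flow value. Flow is maximum.

No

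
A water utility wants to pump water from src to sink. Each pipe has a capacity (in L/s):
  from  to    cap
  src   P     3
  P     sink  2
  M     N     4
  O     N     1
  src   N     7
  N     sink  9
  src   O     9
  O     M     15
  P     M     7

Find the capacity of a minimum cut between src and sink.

11

Max flow = 11 (via 4 augmenting paths).
In the residual at optimum, the set reachable from src is {M, N, O, P, src}.
Cut edges: P->sink (cap 2), N->sink (cap 9). Sum = 11.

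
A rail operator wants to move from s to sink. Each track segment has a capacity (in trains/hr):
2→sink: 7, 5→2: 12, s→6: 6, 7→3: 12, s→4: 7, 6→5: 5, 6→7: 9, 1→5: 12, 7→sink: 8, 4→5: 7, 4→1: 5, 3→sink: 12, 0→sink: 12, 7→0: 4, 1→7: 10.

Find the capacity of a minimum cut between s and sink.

Max flow = 13 (via 3 augmenting paths).
In the residual at optimum, the set reachable from s is {s}.
Cut edges: s→4 (cap 7), s→6 (cap 6). Sum = 13.

13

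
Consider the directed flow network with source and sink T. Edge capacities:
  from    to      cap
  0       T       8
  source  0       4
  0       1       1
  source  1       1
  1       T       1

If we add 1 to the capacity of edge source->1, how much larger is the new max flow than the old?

0

Original max flow = 5.
Even with extra capacity on source->1, another cut of capacity 5 remains binding.
New max flow = 5. Increase = 0.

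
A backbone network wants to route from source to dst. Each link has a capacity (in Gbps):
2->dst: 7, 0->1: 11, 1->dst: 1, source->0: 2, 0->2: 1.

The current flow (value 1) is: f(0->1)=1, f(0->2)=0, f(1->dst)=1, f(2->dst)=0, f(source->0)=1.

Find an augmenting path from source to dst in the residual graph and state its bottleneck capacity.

source->0->2->dst, bottleneck 1

Residual along source->0->2->dst: source->0: 1, 0->2: 1, 2->dst: 7.
Bottleneck = min = 1.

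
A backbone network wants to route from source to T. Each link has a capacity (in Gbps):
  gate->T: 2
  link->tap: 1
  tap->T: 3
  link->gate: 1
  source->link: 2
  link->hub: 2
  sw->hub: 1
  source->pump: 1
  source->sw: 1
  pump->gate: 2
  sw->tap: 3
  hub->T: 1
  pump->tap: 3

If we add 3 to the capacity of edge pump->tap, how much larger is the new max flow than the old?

0

Original max flow = 4.
Edge pump->tap does not cross the min cut (source side {source}), so extra capacity there cannot help.
New max flow = 4. Increase = 0.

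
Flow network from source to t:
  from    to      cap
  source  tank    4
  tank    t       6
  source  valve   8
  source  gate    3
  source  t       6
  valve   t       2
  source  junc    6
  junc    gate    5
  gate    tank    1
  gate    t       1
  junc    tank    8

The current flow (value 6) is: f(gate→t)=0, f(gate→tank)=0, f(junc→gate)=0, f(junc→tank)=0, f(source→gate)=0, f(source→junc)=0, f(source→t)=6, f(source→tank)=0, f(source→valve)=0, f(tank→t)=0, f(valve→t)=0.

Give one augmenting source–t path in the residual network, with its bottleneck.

Residual along source→gate→t: source→gate: 3, gate→t: 1.
Bottleneck = min = 1.

source→gate→t, bottleneck 1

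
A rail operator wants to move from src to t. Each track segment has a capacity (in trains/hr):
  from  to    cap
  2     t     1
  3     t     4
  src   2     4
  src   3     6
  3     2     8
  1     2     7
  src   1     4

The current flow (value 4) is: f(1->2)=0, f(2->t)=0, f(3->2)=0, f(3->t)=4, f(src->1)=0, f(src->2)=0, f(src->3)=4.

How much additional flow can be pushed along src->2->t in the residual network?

1

Residual capacities along the path: src->2: 4, 2->t: 1.
Minimum is 1.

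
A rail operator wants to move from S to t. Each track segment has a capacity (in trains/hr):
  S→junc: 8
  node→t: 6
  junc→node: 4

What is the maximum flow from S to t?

4

Augment S→junc→node→t: bottleneck 4. Total 4.
No augmenting path remains in the residual graph.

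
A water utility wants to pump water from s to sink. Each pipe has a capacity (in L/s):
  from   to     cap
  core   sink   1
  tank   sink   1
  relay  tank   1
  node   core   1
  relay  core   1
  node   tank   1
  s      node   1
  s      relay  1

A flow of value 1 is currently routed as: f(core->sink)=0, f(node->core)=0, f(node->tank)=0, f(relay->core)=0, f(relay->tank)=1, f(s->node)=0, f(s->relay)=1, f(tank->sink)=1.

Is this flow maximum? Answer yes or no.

No

Residual path s->node->core->sink has bottleneck 1 > 0.
Pushing 1 along it raises the flow to 2, so the given flow is not maximum.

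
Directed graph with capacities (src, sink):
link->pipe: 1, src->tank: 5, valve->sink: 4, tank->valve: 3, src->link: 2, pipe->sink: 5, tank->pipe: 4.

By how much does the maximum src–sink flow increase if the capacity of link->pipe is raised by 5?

1

Original max flow = 6.
After raising cap(link->pipe), augmenting paths through that edge carry 1 more unit.
New max flow = 7. Increase = 1.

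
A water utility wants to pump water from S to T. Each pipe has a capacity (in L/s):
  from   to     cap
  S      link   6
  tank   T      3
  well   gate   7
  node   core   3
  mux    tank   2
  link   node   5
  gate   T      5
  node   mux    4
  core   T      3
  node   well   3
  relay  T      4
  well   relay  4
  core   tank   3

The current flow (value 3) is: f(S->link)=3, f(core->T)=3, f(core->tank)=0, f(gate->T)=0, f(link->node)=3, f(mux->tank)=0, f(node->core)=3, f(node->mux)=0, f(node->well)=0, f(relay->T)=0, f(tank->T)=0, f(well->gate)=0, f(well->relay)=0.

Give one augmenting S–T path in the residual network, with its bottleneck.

S->link->node->well->gate->T, bottleneck 2

Residual along S->link->node->well->gate->T: S->link: 3, link->node: 2, node->well: 3, well->gate: 7, gate->T: 5.
Bottleneck = min = 2.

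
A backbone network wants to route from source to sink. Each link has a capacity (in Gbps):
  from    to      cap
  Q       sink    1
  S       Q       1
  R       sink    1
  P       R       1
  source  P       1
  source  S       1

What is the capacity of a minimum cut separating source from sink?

Max flow = 2 (via 2 augmenting paths).
In the residual at optimum, the set reachable from source is {source}.
Cut edges: source→S (cap 1), source→P (cap 1). Sum = 2.

2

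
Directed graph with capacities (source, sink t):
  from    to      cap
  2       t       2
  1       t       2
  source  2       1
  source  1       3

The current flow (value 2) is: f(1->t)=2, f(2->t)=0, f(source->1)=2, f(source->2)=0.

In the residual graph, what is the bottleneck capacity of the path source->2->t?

1

Residual capacities along the path: source->2: 1, 2->t: 2.
Minimum is 1.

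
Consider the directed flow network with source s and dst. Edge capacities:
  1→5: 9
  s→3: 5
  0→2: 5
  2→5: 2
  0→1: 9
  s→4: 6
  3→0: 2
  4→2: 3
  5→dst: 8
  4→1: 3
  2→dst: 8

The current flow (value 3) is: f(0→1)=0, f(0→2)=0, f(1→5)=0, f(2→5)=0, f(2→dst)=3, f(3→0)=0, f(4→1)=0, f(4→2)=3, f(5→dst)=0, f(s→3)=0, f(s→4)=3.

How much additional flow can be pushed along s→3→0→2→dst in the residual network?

2

Residual capacities along the path: s→3: 5, 3→0: 2, 0→2: 5, 2→dst: 5.
Minimum is 2.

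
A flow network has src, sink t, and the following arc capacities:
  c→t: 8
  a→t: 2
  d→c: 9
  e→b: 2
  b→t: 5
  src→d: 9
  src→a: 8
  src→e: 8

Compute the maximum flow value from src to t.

12

Augment src→a→t: bottleneck 2. Total 2.
Augment src→e→b→t: bottleneck 2. Total 4.
Augment src→d→c→t: bottleneck 8. Total 12.
No augmenting path remains in the residual graph.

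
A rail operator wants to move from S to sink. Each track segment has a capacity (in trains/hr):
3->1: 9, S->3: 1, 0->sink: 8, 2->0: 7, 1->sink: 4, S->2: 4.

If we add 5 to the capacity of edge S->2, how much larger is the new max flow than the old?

Original max flow = 5.
After raising cap(S->2), augmenting paths through that edge carry 3 more units.
New max flow = 8. Increase = 3.

3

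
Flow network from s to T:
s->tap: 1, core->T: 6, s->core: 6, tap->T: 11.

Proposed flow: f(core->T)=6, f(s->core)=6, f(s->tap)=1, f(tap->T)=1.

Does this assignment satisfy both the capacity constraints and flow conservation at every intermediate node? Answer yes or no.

Every edge has 0 ≤ f(e) ≤ cap(e).
At each intermediate node, inflow equals outflow.

Yes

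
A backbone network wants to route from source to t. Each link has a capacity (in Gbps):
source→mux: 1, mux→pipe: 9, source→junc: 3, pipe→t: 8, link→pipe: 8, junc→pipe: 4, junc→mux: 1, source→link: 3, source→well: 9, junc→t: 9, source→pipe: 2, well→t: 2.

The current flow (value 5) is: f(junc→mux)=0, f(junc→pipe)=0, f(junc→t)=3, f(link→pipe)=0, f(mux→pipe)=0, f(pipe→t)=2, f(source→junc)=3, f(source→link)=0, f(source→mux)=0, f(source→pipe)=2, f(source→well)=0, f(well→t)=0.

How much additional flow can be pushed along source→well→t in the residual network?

2

Residual capacities along the path: source→well: 9, well→t: 2.
Minimum is 2.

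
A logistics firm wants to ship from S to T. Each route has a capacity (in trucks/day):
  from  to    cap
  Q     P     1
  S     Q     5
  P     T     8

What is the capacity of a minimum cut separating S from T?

Max flow = 1 (via 1 augmenting path).
In the residual at optimum, the set reachable from S is {Q, S}.
Cut edges: Q→P (cap 1). Sum = 1.

1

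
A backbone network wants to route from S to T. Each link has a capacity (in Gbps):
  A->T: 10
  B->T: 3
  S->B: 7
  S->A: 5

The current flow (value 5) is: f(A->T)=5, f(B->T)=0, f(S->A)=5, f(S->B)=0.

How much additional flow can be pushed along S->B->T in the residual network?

Residual capacities along the path: S->B: 7, B->T: 3.
Minimum is 3.

3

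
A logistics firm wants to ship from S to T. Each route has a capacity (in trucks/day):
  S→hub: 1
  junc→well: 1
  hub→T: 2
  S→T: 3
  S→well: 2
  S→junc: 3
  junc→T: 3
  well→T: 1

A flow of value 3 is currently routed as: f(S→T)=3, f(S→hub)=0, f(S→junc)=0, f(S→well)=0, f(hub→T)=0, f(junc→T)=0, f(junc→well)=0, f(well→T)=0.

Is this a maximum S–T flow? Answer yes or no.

Residual path S→hub→T has bottleneck 1 > 0.
Pushing 1 along it raises the flow to 4, so the given flow is not maximum.

No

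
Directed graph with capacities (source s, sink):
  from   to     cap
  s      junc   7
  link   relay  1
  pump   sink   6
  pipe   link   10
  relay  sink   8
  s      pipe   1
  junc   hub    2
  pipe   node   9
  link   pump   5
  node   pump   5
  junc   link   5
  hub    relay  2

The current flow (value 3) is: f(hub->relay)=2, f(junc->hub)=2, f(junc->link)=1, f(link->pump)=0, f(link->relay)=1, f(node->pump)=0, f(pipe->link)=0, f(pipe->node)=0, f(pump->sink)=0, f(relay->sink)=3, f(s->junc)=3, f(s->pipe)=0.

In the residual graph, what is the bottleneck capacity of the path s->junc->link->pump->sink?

4

Residual capacities along the path: s->junc: 4, junc->link: 4, link->pump: 5, pump->sink: 6.
Minimum is 4.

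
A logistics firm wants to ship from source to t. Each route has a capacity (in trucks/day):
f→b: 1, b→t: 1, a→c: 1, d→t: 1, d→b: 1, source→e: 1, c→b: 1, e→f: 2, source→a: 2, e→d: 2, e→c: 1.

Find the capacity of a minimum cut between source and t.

Max flow = 2 (via 2 augmenting paths).
In the residual at optimum, the set reachable from source is {a, source}.
Cut edges: source→e (cap 1), a→c (cap 1). Sum = 2.

2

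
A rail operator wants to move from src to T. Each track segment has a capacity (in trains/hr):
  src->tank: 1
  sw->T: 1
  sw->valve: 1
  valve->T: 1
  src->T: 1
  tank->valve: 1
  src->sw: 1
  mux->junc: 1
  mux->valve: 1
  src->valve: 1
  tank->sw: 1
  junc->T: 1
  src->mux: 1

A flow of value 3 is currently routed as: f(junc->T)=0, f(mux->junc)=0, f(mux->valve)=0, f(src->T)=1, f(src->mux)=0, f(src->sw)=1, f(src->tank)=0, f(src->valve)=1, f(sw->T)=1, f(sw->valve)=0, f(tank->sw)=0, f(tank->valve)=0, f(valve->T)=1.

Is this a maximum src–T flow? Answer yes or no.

No

Residual path src->mux->junc->T has bottleneck 1 > 0.
Pushing 1 along it raises the flow to 4, so the given flow is not maximum.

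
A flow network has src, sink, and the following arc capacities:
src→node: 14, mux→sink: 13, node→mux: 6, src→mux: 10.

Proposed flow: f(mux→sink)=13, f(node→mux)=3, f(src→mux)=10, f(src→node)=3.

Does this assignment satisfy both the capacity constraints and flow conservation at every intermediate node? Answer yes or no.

Yes

Every edge has 0 ≤ f(e) ≤ cap(e).
At each intermediate node, inflow equals outflow.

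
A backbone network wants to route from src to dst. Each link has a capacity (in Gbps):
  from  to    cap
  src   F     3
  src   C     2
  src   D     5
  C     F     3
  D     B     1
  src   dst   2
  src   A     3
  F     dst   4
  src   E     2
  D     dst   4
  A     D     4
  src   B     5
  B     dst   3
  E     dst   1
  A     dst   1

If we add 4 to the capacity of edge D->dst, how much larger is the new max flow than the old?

Original max flow = 15.
After raising cap(D->dst), augmenting paths through that edge carry 3 more units.
New max flow = 18. Increase = 3.

3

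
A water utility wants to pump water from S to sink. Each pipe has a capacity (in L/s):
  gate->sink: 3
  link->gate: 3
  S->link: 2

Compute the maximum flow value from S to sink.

Augment S->link->gate->sink: bottleneck 2. Total 2.
No augmenting path remains in the residual graph.

2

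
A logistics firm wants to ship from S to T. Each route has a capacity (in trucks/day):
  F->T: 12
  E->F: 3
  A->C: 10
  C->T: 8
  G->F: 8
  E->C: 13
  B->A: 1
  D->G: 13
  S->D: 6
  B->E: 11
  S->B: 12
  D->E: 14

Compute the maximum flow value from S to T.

Augment S->D->G->F->T: bottleneck 6. Total 6.
Augment S->B->E->F->T: bottleneck 3. Total 9.
Augment S->B->E->C->T: bottleneck 8. Total 17.
No augmenting path remains in the residual graph.

17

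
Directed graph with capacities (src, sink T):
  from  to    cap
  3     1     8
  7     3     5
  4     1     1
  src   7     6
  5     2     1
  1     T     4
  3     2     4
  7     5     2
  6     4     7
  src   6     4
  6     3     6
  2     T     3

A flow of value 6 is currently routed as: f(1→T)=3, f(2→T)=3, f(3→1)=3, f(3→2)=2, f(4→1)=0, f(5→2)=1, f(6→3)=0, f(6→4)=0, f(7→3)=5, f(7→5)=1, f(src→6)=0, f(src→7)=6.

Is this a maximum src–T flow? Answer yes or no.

Residual path src→6→3→1→T has bottleneck 1 > 0.
Pushing 1 along it raises the flow to 7, so the given flow is not maximum.

No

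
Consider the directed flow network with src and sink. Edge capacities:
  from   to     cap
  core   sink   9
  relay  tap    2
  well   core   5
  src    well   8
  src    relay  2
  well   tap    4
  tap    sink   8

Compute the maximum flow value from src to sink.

10

Augment src→well→core→sink: bottleneck 5. Total 5.
Augment src→well→tap→sink: bottleneck 3. Total 8.
Augment src→relay→tap→sink: bottleneck 2. Total 10.
No augmenting path remains in the residual graph.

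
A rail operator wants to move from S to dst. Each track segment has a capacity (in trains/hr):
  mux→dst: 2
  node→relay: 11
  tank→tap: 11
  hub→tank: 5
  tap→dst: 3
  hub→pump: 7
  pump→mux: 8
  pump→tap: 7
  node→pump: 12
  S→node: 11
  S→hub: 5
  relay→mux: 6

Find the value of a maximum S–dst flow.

5

Augment S→hub→tank→tap→dst: bottleneck 3. Total 3.
Augment S→hub→pump→mux→dst: bottleneck 2. Total 5.
No augmenting path remains in the residual graph.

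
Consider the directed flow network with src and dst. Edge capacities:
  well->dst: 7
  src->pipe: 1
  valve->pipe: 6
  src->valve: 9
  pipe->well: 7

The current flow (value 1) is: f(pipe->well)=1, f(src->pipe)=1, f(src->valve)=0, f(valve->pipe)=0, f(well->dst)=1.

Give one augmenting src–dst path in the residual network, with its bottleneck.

src->valve->pipe->well->dst, bottleneck 6

Residual along src->valve->pipe->well->dst: src->valve: 9, valve->pipe: 6, pipe->well: 6, well->dst: 6.
Bottleneck = min = 6.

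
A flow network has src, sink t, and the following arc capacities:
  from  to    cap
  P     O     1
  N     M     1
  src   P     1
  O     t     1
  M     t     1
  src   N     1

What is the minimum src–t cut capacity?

Max flow = 2 (via 2 augmenting paths).
In the residual at optimum, the set reachable from src is {src}.
Cut edges: src→N (cap 1), src→P (cap 1). Sum = 2.

2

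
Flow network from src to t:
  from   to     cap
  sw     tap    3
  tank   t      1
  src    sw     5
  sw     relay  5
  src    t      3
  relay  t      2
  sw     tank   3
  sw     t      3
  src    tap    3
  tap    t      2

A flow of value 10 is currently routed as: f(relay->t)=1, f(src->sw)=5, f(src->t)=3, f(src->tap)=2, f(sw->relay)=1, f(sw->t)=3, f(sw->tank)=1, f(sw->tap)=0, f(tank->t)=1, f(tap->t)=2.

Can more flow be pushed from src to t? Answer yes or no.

Residual reachable from src: {src, tap}; t is not reachable.
Saturated cut: src->sw, src->t, tap->t with total capacity 10 = current flow value. Flow is maximum.

No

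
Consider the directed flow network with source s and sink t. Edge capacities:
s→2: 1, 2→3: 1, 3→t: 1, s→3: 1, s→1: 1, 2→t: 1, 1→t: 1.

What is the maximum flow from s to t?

3

Augment s→1→t: bottleneck 1. Total 1.
Augment s→2→t: bottleneck 1. Total 2.
Augment s→3→t: bottleneck 1. Total 3.
No augmenting path remains in the residual graph.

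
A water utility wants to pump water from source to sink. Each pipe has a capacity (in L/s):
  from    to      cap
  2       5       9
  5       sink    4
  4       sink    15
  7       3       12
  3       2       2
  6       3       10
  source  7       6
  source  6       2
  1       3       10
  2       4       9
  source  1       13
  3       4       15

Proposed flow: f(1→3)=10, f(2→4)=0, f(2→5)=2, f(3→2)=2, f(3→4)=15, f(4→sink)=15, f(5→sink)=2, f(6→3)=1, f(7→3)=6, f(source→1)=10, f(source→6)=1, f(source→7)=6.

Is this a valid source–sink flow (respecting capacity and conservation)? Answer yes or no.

Every edge has 0 ≤ f(e) ≤ cap(e).
At each intermediate node, inflow equals outflow.

Yes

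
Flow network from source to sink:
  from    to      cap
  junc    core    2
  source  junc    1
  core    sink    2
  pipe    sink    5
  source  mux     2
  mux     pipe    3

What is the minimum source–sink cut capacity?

3

Max flow = 3 (via 2 augmenting paths).
In the residual at optimum, the set reachable from source is {source}.
Cut edges: source->junc (cap 1), source->mux (cap 2). Sum = 3.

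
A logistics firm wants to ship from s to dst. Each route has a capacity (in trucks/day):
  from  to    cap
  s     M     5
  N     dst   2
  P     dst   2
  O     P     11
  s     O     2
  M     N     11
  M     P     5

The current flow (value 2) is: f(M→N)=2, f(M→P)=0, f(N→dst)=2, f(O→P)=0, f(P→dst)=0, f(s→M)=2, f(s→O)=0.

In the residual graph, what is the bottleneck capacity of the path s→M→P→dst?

Residual capacities along the path: s→M: 3, M→P: 5, P→dst: 2.
Minimum is 2.

2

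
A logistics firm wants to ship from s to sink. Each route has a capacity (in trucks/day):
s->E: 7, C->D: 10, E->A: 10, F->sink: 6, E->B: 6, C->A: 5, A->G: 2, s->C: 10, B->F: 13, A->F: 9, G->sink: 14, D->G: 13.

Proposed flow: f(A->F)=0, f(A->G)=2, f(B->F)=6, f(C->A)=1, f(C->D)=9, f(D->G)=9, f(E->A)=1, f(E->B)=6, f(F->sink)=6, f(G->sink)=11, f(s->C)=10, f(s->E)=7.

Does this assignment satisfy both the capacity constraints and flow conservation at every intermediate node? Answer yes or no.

Yes

Every edge has 0 ≤ f(e) ≤ cap(e).
At each intermediate node, inflow equals outflow.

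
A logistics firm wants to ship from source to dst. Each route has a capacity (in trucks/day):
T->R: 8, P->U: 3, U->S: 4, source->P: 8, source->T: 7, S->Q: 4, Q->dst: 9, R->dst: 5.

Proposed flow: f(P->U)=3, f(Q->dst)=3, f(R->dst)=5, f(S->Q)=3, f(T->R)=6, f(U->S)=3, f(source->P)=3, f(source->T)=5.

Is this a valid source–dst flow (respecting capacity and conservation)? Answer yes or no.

No

Conservation fails at T: inflow 5 ≠ outflow 6.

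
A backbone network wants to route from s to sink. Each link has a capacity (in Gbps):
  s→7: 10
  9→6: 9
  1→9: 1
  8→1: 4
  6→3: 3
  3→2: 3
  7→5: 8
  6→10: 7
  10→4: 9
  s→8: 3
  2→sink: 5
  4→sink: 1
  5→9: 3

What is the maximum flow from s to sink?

Augment s→8→1→9→6→10→4→sink: bottleneck 1. Total 1.
Augment s→7→5→9→6→3→2→sink: bottleneck 3. Total 4.
No augmenting path remains in the residual graph.

4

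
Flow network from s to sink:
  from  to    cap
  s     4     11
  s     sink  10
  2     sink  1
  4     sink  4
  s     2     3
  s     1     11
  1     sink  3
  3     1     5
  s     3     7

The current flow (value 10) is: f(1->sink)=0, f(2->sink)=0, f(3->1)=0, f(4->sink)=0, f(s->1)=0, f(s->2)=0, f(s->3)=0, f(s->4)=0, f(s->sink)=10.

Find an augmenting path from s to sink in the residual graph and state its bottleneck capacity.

Residual along s->4->sink: s->4: 11, 4->sink: 4.
Bottleneck = min = 4.

s->4->sink, bottleneck 4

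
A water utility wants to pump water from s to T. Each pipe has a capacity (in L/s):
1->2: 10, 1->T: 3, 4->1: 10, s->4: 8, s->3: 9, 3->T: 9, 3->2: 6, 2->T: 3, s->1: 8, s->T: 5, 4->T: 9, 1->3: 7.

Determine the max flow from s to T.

28

Augment s->T: bottleneck 5. Total 5.
Augment s->4->T: bottleneck 8. Total 13.
Augment s->1->T: bottleneck 3. Total 16.
Augment s->3->T: bottleneck 9. Total 25.
Augment s->1->2->T: bottleneck 3. Total 28.
No augmenting path remains in the residual graph.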